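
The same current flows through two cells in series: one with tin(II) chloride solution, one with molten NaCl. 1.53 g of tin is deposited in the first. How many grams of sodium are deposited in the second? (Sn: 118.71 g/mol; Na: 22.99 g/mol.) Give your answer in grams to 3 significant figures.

n(Sn) = 1.53 / 118.71 = 0.01289 mol
Sn²⁺ + 2e⁻ → Sn, so n(e⁻) = 2 × 0.01289 = 0.02578 mol
Since the cells are in series, n(e⁻) in the Na cell is also 0.02578 mol.
Na⁺ + e⁻ → Na, so n(Na) = 0.02578 mol
m(Na) = 0.02578 × 22.99 = 0.593 g

0.593 g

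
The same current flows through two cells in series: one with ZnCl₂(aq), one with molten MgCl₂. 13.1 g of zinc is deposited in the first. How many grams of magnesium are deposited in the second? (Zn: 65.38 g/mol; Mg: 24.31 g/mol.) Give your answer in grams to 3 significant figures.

n(Zn) = 13.1 / 65.38 = 0.2004 mol
Zn²⁺ + 2e⁻ → Zn, so n(e⁻) = 2 × 0.2004 = 0.4008 mol
In series, the same 0.4008 mol of electrons flows through the second cell.
Mg²⁺ + 2e⁻ → Mg, so n(Mg) = 0.4008 / 2 = 0.2004 mol
m(Mg) = 0.2004 × 24.31 = 4.87 g

4.87 g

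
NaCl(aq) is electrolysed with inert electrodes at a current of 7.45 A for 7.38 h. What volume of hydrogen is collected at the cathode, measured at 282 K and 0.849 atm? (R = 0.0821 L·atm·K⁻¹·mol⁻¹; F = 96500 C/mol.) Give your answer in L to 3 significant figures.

Q = 7.45 A × 26568 s = 1.979×10^5 C
n(e⁻) = 1.979×10^5 / 96500 = 2.051 mol
2H⁺ + 2e⁻ → H₂, so n(H₂) = 2.051 / 2 = 1.026 mol
V = nRT/P = 1.026 × 0.0821 × 282 / 0.849 = 27.98 L

28.0 L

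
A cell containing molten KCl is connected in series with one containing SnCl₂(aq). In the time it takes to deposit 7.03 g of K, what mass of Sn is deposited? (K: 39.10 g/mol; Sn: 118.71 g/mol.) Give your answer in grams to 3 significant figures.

10.7 g

n(K) = 7.03 / 39.10 = 0.1798 mol
K⁺ + e⁻ → K, so n(e⁻) = 0.1798 mol
Same current for the same time ⇒ same n(e⁻) = 0.1798 mol in both cells.
Sn²⁺ + 2e⁻ → Sn, so n(Sn) = 0.1798 / 2 = 0.08990 mol
m(Sn) = 0.08990 × 118.71 = 10.7 g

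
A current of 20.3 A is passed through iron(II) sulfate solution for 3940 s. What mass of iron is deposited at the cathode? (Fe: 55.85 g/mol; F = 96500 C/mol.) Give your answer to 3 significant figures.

23.1 g

Charge passed = 20.3 × 3940 = 79980 C
n(e⁻) = 79980 / 96500 = 0.8288 mol
Fe²⁺ + 2e⁻ → Fe, so n(Fe) = 0.8288 / 2 = 0.4144 mol
m = 0.4144 × 55.85 = 23.1 g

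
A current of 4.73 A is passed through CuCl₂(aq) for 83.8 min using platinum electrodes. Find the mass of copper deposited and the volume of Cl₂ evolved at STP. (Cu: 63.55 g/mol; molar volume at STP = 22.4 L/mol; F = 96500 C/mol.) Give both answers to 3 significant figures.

7.83 g Cu; 2.76 L Cl₂

Q = 4.73 × 5028 = 23780 C; n(e⁻) = 23780 / 96500 = 0.2464 mol
Cathode: Cu²⁺ + 2e⁻ → Cu → n(Cu) = 0.2464/2 = 0.1232 mol → 7.83 g
Anode: 2Cl⁻ → Cl₂ + 2e⁻ → n(Cl₂) = 0.2464/2 = 0.1232 mol → 2.76 L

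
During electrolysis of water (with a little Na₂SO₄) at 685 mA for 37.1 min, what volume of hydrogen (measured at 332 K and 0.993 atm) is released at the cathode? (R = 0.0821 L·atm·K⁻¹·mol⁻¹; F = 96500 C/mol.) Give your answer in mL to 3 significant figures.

217 mL

Q = It = 0.685 × 2226 = 1525 C
n(e⁻) = Q/F = 1525/96500 = 0.01580 mol
2H⁺ + 2e⁻ → H₂, so n(H₂) = 0.01580 / 2 = 0.007900 mol
V = nRT/P = 0.007900 × 0.0821 × 332 / 0.993 = 0.2168 L
= 217 mL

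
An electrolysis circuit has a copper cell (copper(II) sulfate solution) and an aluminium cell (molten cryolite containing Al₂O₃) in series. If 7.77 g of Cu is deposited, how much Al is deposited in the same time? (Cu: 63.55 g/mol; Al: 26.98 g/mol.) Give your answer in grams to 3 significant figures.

2.20 g

n(Cu) = 7.77 / 63.55 = 0.1223 mol
Cu²⁺ + 2e⁻ → Cu, so n(e⁻) = 2 × 0.1223 = 0.2446 mol
The cells are in series, so the same charge (and hence the same n(e⁻) = 0.2446 mol) passes through both.
Al³⁺ + 3e⁻ → Al, so n(Al) = 0.2446 / 3 = 0.08153 mol
m(Al) = 0.08153 × 26.98 = 2.20 g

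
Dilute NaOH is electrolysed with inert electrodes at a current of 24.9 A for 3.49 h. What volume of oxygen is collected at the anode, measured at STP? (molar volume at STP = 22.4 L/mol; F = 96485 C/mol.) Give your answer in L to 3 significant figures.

Q = 24.9 A × 12564 s = 3.128×10^5 C
Moles of electrons = 3.128×10^5 / 96485 = 3.242 mol
2H₂O → O₂ + 4H⁺ + 4e⁻, so n(O₂) = 3.242 / 4 = 0.8105 mol
V = 0.8105 × 22.4 = 18.16 L

18.2 L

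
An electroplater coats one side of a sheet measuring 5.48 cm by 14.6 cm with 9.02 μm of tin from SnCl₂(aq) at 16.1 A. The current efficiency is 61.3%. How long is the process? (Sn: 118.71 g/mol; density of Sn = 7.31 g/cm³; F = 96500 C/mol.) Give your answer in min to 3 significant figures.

1.45 min

Plated area = 5.48 × 14.6 = 80.01 cm²
Volume = 80.01 × 9.02×10⁻⁴ cm = 0.07217 cm³
m(Sn) = 0.07217 × 7.31 = 0.5276 g
n(Sn) = 0.5276 / 118.71 = 0.004444 mol; n(e⁻) = 2 × 0.004444 = 0.008888 mol
Q = 0.008888 × 96500 / 0.613 = 1399 C
t = 1399 / 16.1 = 86.89 s = 1.45 min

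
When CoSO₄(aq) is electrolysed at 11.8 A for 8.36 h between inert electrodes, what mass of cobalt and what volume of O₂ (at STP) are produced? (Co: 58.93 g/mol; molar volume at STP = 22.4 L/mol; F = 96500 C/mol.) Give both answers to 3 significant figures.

Q = 11.8 × 30096 = 3.551×10^5 C; n(e⁻) = 3.551×10^5 / 96500 = 3.680 mol
Cathode: Co²⁺ + 2e⁻ → Co → n(Co) = 3.680/2 = 1.840 mol → 108 g
Anode: 2H₂O → O₂ + 4H⁺ + 4e⁻ → n(O₂) = 3.680/4 = 0.9200 mol → 20.6 L

108 g Co; 20.6 L O₂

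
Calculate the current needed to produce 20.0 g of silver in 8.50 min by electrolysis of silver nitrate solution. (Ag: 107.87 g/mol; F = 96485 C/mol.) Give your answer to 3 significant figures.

n(Ag) = 20.0 / 107.87 = 0.1854 mol
Ag⁺ + e⁻ → Ag, so n(e⁻) = 0.1854 mol
Q = 0.1854 × 96485 = 17890 C
I = Q / t = 17890 / 510 s = 35.1 A

35.1 A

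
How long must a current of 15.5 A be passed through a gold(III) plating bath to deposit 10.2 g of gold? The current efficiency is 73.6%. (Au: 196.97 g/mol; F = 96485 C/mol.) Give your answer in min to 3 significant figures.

n(Au) = 10.2 / 196.97 = 0.05178 mol
Au³⁺ + 3e⁻ → Au, so n(e⁻) = 3 × 0.05178 = 0.1553 mol
Q = 0.1553 × 96485 / 0.736 = 20360 C
t = Q / I = 20360 / 15.5 = 1314 s = 21.9 min

21.9 min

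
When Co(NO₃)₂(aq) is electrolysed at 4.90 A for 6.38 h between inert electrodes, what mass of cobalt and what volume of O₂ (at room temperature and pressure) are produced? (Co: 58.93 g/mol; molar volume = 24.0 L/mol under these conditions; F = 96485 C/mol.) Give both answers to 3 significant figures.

34.4 g Co; 7.00 L O₂

Q = 4.90 × 22968 = 1.125×10^5 C; n(e⁻) = 1.125×10^5 / 96485 = 1.166 mol
Cathode: Co²⁺ + 2e⁻ → Co → n(Co) = 1.166/2 = 0.5830 mol → 34.4 g
Anode: 2H₂O → O₂ + 4H⁺ + 4e⁻ → n(O₂) = 1.166/4 = 0.2915 mol → 7.00 L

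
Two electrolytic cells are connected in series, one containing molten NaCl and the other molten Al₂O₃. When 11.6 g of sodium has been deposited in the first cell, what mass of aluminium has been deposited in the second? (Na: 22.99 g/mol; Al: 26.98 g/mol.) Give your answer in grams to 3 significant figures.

n(Na) = 11.6 / 22.99 = 0.5046 mol
Na⁺ + e⁻ → Na, so n(e⁻) = 0.5046 mol
The cells are in series, so the same charge (and hence the same n(e⁻) = 0.5046 mol) passes through both.
Al³⁺ + 3e⁻ → Al, so n(Al) = 0.5046 / 3 = 0.1682 mol
m(Al) = 0.1682 × 26.98 = 4.54 g

4.54 g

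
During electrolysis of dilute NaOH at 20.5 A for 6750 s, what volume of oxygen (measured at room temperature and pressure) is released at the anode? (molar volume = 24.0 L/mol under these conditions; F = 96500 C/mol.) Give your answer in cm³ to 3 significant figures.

8600 cm³

Charge passed = 20.5 × 6750 = 1.384×10^5 C
n(e⁻) = 1.384×10^5 / 96500 = 1.434 mol
2H₂O → O₂ + 4H⁺ + 4e⁻, so n(O₂) = 1.434 / 4 = 0.3585 mol
V = 0.3585 × 24.0 = 8.604 L
= 8600 cm³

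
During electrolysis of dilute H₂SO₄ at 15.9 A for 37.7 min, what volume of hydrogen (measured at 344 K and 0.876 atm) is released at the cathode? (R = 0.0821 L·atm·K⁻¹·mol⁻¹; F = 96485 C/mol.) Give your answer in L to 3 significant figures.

6.01 L

Q = 15.9 A × 2262 s = 35970 C
n(e⁻) = Q/F = 35970/96485 = 0.3728 mol
2H⁺ + 2e⁻ → H₂, so n(H₂) = 0.3728 / 2 = 0.1864 mol
V = nRT/P = 0.1864 × 0.0821 × 344 / 0.876 = 6.010 L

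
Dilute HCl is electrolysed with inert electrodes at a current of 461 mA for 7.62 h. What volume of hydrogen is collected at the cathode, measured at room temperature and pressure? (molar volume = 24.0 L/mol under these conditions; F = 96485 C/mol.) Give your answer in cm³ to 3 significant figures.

Charge passed = 0.461 × 27432 = 12650 C
Moles of electrons = 12650 / 96485 = 0.1311 mol
2H⁺ + 2e⁻ → H₂, so n(H₂) = 0.1311 / 2 = 0.06555 mol
V = 0.06555 × 24.0 = 1.573 L
= 1570 cm³

1570 cm³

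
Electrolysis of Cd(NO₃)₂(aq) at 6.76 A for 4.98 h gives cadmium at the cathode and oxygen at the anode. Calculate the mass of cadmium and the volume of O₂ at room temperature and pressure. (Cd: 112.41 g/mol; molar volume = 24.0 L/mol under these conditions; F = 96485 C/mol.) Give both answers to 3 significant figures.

70.6 g Cd; 7.54 L O₂

Q = 6.76 × 17928 = 1.212×10^5 C; n(e⁻) = 1.212×10^5 / 96485 = 1.256 mol
Cathode: Cd²⁺ + 2e⁻ → Cd → n(Cd) = 1.256/2 = 0.6280 mol → 70.6 g
Anode: 2H₂O → O₂ + 4H⁺ + 4e⁻ → n(O₂) = 1.256/4 = 0.3140 mol → 7.54 L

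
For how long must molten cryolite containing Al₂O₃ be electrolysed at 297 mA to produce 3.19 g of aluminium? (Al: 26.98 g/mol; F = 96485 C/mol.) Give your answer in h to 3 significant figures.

n(Al) = 3.19 / 26.98 = 0.1182 mol
Al³⁺ + 3e⁻ → Al, so n(e⁻) = 3 × 0.1182 = 0.3546 mol
Q = 0.3546 × 96485 = 34210 C
t = Q / I = 34210 / 0.297 = 1.152×10^5 s = 32.0 h

32.0 h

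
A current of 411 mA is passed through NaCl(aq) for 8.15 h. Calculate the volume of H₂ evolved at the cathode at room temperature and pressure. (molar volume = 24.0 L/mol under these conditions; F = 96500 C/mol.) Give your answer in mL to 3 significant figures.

1500 mL

Q = 0.411 A × 29340 s = 12060 C
n(e⁻) = Q/F = 12060/96500 = 0.1250 mol
2H⁺ + 2e⁻ → H₂, so n(H₂) = 0.1250 / 2 = 0.06250 mol
V = 0.06250 × 24.0 = 1.500 L
= 1500 mL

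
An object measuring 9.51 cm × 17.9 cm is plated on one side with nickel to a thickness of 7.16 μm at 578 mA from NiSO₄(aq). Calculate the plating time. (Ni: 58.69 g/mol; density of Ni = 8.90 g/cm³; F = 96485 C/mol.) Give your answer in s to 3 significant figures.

6170 s

Plated area = 9.51 × 17.9 = 170.2 cm²
Volume = 170.2 × 7.16×10⁻⁴ cm = 0.1219 cm³
m(Ni) = 0.1219 × 8.90 = 1.085 g
n(Ni) = 1.085 / 58.69 = 0.01849 mol; n(e⁻) = 2 × 0.01849 = 0.03698 mol
Q = 0.03698 × 96485 = 3568 C
t = 3568 / 0.578 = 6173 s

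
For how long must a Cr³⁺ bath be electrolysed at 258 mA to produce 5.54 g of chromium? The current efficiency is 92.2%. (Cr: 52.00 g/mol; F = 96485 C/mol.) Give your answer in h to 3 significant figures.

36.0 h

n(Cr) = 5.54 / 52.00 = 0.1065 mol
Cr³⁺ + 3e⁻ → Cr, so n(e⁻) = 3 × 0.1065 = 0.3195 mol
Q = 0.3195 × 96485 / 0.922 = 33430 C
t = Q / I = 33430 / 0.258 = 1.296×10^5 s = 36.0 h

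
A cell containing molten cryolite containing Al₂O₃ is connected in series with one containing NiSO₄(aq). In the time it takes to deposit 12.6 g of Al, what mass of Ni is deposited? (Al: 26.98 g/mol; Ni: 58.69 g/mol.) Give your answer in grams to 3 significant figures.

41.1 g

n(Al) = 12.6 / 26.98 = 0.4670 mol
Al³⁺ + 3e⁻ → Al, so n(e⁻) = 3 × 0.4670 = 1.401 mol
In series, the same 1.401 mol of electrons flows through the second cell.
Ni²⁺ + 2e⁻ → Ni, so n(Ni) = 1.401 / 2 = 0.7005 mol
m(Ni) = 0.7005 × 58.69 = 41.1 g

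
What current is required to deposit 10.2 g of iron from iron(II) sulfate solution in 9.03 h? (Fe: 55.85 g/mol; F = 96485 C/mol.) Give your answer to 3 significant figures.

1.08 A

n(Fe) = 10.2 / 55.85 = 0.1826 mol
Fe²⁺ + 2e⁻ → Fe, so n(e⁻) = 2 × 0.1826 = 0.3652 mol
Q = 0.3652 × 96485 = 35240 C
I = Q / t = 35240 / 32508 s = 1.08 A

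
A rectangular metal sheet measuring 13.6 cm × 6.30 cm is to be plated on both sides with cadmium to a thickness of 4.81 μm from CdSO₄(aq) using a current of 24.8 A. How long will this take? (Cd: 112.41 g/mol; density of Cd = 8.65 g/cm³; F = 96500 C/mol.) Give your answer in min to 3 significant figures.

Plated area = 2 × 13.6 × 6.30 = 171.4 cm²
Volume = 171.4 × 4.81×10⁻⁴ cm = 0.08244 cm³
m(Cd) = 0.08244 × 8.65 = 0.7131 g
n(Cd) = 0.7131 / 112.41 = 0.006344 mol; n(e⁻) = 2 × 0.006344 = 0.01269 mol
Q = 0.01269 × 96500 = 1225 C
t = 1225 / 24.8 = 49.40 s = 0.823 min

0.823 min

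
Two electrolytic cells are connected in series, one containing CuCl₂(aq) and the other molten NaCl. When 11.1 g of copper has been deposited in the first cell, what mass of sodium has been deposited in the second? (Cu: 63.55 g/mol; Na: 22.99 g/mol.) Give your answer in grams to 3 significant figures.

8.03 g

n(Cu) = 11.1 / 63.55 = 0.1747 mol
Cu²⁺ + 2e⁻ → Cu, so n(e⁻) = 2 × 0.1747 = 0.3494 mol
Since the cells are in series, n(e⁻) in the Na cell is also 0.3494 mol.
Na⁺ + e⁻ → Na, so n(Na) = 0.3494 mol
m(Na) = 0.3494 × 22.99 = 8.03 g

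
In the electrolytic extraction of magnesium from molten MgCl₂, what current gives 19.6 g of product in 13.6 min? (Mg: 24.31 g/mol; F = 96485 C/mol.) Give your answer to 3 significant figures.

n(Mg) = 19.6 / 24.31 = 0.8063 mol
Mg²⁺ + 2e⁻ → Mg, so n(e⁻) = 2 × 0.8063 = 1.613 mol
Q = 1.613 × 96485 = 1.556×10^5 C
I = Q / t = 1.556×10^5 / 816 s = 191 A

191 A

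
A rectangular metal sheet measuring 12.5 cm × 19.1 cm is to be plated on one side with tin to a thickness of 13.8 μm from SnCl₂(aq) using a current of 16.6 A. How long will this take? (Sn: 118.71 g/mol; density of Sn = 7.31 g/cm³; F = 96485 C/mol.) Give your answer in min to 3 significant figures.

Plated area = 12.5 × 19.1 = 238.8 cm²
Volume = 238.8 × 13.8×10⁻⁴ cm = 0.3295 cm³
m(Sn) = 0.3295 × 7.31 = 2.409 g
n(Sn) = 2.409 / 118.71 = 0.02029 mol; n(e⁻) = 2 × 0.02029 = 0.04058 mol
Q = 0.04058 × 96485 = 3915 C
t = 3915 / 16.6 = 235.8 s = 3.93 min

3.93 min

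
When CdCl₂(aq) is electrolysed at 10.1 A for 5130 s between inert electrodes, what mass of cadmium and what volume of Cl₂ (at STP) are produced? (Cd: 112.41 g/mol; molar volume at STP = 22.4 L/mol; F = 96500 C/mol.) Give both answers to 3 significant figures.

30.2 g Cd; 6.01 L Cl₂

Q = 10.1 × 5130 = 51810 C; n(e⁻) = 51810 / 96500 = 0.5369 mol
Cathode: Cd²⁺ + 2e⁻ → Cd → n(Cd) = 0.5369/2 = 0.2685 mol → 30.2 g
Anode: 2Cl⁻ → Cl₂ + 2e⁻ → n(Cl₂) = 0.5369/2 = 0.2685 mol → 6.01 L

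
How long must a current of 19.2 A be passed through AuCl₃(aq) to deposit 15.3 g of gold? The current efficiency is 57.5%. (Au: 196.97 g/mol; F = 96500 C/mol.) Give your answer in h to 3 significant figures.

0.566 h

n(Au) = 15.3 / 196.97 = 0.07768 mol
Au³⁺ + 3e⁻ → Au, so n(e⁻) = 3 × 0.07768 = 0.2330 mol
Q = 0.2330 × 96500 / 0.575 = 39100 C
t = Q / I = 39100 / 19.2 = 2036 s = 0.566 h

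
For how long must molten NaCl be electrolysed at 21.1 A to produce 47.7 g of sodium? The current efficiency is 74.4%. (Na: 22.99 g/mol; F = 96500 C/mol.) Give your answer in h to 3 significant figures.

3.54 h

n(Na) = 47.7 / 22.99 = 2.075 mol
Na⁺ + e⁻ → Na, so n(e⁻) = 2.075 mol
Q = 2.075 × 96500 / 0.744 = 2.691×10^5 C
t = Q / I = 2.691×10^5 / 21.1 = 12750 s = 3.54 h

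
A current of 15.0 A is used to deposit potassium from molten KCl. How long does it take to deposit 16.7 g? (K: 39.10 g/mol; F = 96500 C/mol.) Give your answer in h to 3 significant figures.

n(K) = 16.7 / 39.10 = 0.4271 mol
K⁺ + e⁻ → K, so n(e⁻) = 0.4271 mol
Q = 0.4271 × 96500 = 41220 C
t = Q / I = 41220 / 15.0 = 2748 s = 0.763 h

0.763 h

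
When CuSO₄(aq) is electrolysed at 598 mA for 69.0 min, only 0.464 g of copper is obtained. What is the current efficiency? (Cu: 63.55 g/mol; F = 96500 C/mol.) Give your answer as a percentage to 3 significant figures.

Q = 0.598 × 4140 = 2476 C
n(e⁻) = 2476 / 96500 = 0.02566 mol
Cu²⁺ + 2e⁻ → Cu, so theoretical n(Cu) = 0.01283 mol → 0.8153 g
Efficiency = 0.464 / 0.8153 = 0.5691 = 56.9%

56.9%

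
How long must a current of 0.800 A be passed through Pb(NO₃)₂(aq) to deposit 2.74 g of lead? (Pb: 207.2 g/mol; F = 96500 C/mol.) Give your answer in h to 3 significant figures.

0.886 h

n(Pb) = 2.74 / 207.2 = 0.01322 mol
Pb²⁺ + 2e⁻ → Pb, so n(e⁻) = 2 × 0.01322 = 0.02644 mol
Q = 0.02644 × 96500 = 2551 C
t = Q / I = 2551 / 0.800 = 3189 s = 0.886 h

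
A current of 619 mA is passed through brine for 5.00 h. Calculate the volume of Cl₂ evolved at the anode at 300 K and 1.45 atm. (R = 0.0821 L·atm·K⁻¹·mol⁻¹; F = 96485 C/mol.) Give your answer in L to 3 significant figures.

0.981 L

Q = It = 0.619 × 18000 = 11140 C
n(e⁻) = Q/F = 11140/96485 = 0.1155 mol
2Cl⁻ → Cl₂ + 2e⁻, so n(Cl₂) = 0.1155 / 2 = 0.05775 mol
V = nRT/P = 0.05775 × 0.0821 × 300 / 1.45 = 0.9810 L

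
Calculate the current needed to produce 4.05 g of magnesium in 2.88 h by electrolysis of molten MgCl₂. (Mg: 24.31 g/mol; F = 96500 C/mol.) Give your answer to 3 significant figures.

n(Mg) = 4.05 / 24.31 = 0.1666 mol
Mg²⁺ + 2e⁻ → Mg, so n(e⁻) = 2 × 0.1666 = 0.3332 mol
Q = 0.3332 × 96500 = 32150 C
I = Q / t = 32150 / 10368 s = 3.10 A

3.10 A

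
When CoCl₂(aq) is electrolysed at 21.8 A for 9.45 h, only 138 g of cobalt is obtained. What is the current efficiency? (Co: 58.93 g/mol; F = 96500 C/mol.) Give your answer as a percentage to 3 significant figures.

60.9%

Q = 21.8 × 34020 = 7.416×10^5 C
n(e⁻) = 7.416×10^5 / 96500 = 7.685 mol
Co²⁺ + 2e⁻ → Co, so theoretical n(Co) = 3.843 mol → 226.5 g
Efficiency = 138 / 226.5 = 0.6093 = 60.9%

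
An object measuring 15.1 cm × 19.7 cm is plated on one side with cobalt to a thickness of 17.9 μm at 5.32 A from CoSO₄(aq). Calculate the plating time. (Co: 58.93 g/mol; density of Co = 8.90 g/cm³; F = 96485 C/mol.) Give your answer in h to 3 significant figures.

Plated area = 15.1 × 19.7 = 297.5 cm²
Volume = 297.5 × 17.9×10⁻⁴ cm = 0.5325 cm³
m(Co) = 0.5325 × 8.90 = 4.739 g
n(Co) = 4.739 / 58.93 = 0.08042 mol; n(e⁻) = 2 × 0.08042 = 0.1608 mol
Q = 0.1608 × 96485 = 15510 C
t = 15510 / 5.32 = 2915 s = 0.810 h

0.810 h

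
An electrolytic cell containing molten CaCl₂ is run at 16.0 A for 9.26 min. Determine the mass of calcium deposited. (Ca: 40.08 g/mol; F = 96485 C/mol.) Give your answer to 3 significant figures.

Q = 16.0 A × 555.6 s = 8890 C
n(e⁻) = Q/F = 8890/96485 = 0.09214 mol
Ca²⁺ + 2e⁻ → Ca, so n(Ca) = 0.09214 / 2 = 0.04607 mol
m = 0.04607 × 40.08 = 1.85 g

1.85 g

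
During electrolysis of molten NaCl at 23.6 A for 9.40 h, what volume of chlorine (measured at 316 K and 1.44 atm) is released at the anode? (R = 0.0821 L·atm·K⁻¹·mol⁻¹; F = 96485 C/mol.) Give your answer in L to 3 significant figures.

Q = It = 23.6 × 33840 = 7.986×10^5 C
Moles of electrons = 7.986×10^5 / 96485 = 8.277 mol
2Cl⁻ → Cl₂ + 2e⁻, so n(Cl₂) = 8.277 / 2 = 4.139 mol
V = nRT/P = 4.139 × 0.0821 × 316 / 1.44 = 74.57 L

74.6 L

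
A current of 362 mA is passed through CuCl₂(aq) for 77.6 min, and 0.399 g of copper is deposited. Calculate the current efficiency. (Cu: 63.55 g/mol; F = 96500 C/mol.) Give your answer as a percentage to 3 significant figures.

Q = 0.362 × 4656 = 1685 C
n(e⁻) = 1685 / 96500 = 0.01746 mol
Cu²⁺ + 2e⁻ → Cu, so theoretical n(Cu) = 0.008730 mol → 0.5548 g
Efficiency = 0.399 / 0.5548 = 0.7192 = 71.9%

71.9%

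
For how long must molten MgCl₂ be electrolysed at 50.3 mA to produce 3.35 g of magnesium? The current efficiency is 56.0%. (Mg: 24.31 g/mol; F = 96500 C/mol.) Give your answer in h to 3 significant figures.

n(Mg) = 3.35 / 24.31 = 0.1378 mol
Mg²⁺ + 2e⁻ → Mg, so n(e⁻) = 2 × 0.1378 = 0.2756 mol
Q = 0.2756 × 96500 / 0.560 = 47490 C
t = Q / I = 47490 / 0.0503 = 9.441×10^5 s = 262 h

262 h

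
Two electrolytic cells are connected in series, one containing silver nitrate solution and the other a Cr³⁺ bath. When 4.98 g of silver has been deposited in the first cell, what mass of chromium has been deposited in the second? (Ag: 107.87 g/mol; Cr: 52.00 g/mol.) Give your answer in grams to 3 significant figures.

0.800 g

n(Ag) = 4.98 / 107.87 = 0.04617 mol
Ag⁺ + e⁻ → Ag, so n(e⁻) = 0.04617 mol
Since the cells are in series, n(e⁻) in the Cr cell is also 0.04617 mol.
Cr³⁺ + 3e⁻ → Cr, so n(Cr) = 0.04617 / 3 = 0.01539 mol
m(Cr) = 0.01539 × 52.00 = 0.800 g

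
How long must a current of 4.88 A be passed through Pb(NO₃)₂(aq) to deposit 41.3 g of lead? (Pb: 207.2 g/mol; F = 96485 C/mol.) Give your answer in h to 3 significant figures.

n(Pb) = 41.3 / 207.2 = 0.1993 mol
Pb²⁺ + 2e⁻ → Pb, so n(e⁻) = 2 × 0.1993 = 0.3986 mol
Q = 0.3986 × 96485 = 38460 C
t = Q / I = 38460 / 4.88 = 7881 s = 2.19 h

2.19 h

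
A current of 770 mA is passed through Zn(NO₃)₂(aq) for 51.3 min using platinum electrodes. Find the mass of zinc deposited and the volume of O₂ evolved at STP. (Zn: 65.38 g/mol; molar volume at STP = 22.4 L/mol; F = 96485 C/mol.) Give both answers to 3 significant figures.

0.803 g Zn; 0.138 L O₂

Q = 0.770 × 3078 = 2370 C; n(e⁻) = 2370 / 96485 = 0.02456 mol
Cathode: Zn²⁺ + 2e⁻ → Zn → n(Zn) = 0.02456/2 = 0.01228 mol → 0.803 g
Anode: 2H₂O → O₂ + 4H⁺ + 4e⁻ → n(O₂) = 0.02456/4 = 0.006140 mol → 0.138 L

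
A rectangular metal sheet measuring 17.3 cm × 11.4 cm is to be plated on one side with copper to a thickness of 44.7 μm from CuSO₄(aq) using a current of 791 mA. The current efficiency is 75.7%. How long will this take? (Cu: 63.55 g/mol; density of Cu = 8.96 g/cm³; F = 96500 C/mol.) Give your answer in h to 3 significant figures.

Plated area = 17.3 × 11.4 = 197.2 cm²
Volume = 197.2 × 44.7×10⁻⁴ cm = 0.8815 cm³
m(Cu) = 0.8815 × 8.96 = 7.898 g
n(Cu) = 7.898 / 63.55 = 0.1243 mol; n(e⁻) = 2 × 0.1243 = 0.2486 mol
Q = 0.2486 × 96500 / 0.757 = 31690 C
t = 31690 / 0.791 = 40060 s = 11.1 h

11.1 h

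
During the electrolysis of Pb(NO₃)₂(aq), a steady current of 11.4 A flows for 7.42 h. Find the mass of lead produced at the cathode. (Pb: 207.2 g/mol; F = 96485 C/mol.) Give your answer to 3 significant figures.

327 g

Charge passed = 11.4 × 26712 = 3.045×10^5 C
n(e⁻) = Q/F = 3.045×10^5/96485 = 3.156 mol
Pb²⁺ + 2e⁻ → Pb, so n(Pb) = 3.156 / 2 = 1.578 mol
m = 1.578 × 207.2 = 327 g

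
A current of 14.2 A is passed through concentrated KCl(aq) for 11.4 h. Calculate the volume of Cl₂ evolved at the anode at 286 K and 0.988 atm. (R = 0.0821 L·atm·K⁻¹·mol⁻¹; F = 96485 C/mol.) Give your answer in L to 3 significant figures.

Q = 14.2 A × 41040 s = 5.828×10^5 C
n(e⁻) = 5.828×10^5 / 96485 = 6.040 mol
2Cl⁻ → Cl₂ + 2e⁻, so n(Cl₂) = 6.040 / 2 = 3.020 mol
V = nRT/P = 3.020 × 0.0821 × 286 / 0.988 = 71.77 L

71.8 L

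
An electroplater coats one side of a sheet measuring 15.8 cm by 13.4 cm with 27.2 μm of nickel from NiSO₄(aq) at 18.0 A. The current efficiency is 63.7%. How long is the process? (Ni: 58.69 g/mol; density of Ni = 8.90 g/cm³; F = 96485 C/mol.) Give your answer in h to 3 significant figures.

Plated area = 15.8 × 13.4 = 211.7 cm²
Volume = 211.7 × 27.2×10⁻⁴ cm = 0.5758 cm³
m(Ni) = 0.5758 × 8.90 = 5.125 g
n(Ni) = 5.125 / 58.69 = 0.08732 mol; n(e⁻) = 2 × 0.08732 = 0.1746 mol
Q = 0.1746 × 96485 / 0.637 = 26450 C
t = 26450 / 18.0 = 1469 s = 0.408 h

0.408 h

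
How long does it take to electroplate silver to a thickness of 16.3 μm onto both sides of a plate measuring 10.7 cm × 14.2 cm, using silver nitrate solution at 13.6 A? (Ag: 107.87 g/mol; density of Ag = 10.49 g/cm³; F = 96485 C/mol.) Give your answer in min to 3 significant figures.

5.70 min

Plated area = 2 × 10.7 × 14.2 = 303.9 cm²
Volume = 303.9 × 16.3×10⁻⁴ cm = 0.4954 cm³
m(Ag) = 0.4954 × 10.49 = 5.197 g
n(Ag) = 5.197 / 107.87 = 0.04818 mol; n(e⁻) = 0.04818 mol
Q = 0.04818 × 96485 = 4649 C
t = 4649 / 13.6 = 341.8 s = 5.70 min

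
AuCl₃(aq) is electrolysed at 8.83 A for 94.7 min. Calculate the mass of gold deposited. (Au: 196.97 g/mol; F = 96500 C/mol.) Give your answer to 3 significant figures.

Charge passed = 8.83 × 5682 = 50170 C
n(e⁻) = 50170 / 96500 = 0.5199 mol
Au³⁺ + 3e⁻ → Au, so n(Au) = 0.5199 / 3 = 0.1733 mol
m = 0.1733 × 196.97 = 34.1 g

34.1 g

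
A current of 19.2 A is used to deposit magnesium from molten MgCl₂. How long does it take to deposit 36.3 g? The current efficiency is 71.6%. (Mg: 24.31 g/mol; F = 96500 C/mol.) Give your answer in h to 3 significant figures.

5.82 h

n(Mg) = 36.3 / 24.31 = 1.493 mol
Mg²⁺ + 2e⁻ → Mg, so n(e⁻) = 2 × 1.493 = 2.986 mol
Q = 2.986 × 96500 / 0.716 = 4.024×10^5 C
t = Q / I = 4.024×10^5 / 19.2 = 20960 s = 5.82 h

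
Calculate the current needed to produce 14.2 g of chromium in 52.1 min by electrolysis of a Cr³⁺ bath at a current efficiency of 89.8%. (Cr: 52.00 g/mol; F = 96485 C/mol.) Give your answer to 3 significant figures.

n(Cr) = 14.2 / 52.00 = 0.2731 mol
Cr³⁺ + 3e⁻ → Cr, so n(e⁻) = 3 × 0.2731 = 0.8193 mol
Q = 0.8193 × 96485 / 0.898 = 88030 C
I = Q / t = 88030 / 3126 s = 28.2 A

28.2 A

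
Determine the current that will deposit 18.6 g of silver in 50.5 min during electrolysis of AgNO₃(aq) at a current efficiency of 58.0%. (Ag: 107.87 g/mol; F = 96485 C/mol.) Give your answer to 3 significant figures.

9.47 A

n(Ag) = 18.6 / 107.87 = 0.1724 mol
Ag⁺ + e⁻ → Ag, so n(e⁻) = 0.1724 mol
Q = 0.1724 × 96485 / 0.580 = 28680 C
I = Q / t = 28680 / 3030 s = 9.47 A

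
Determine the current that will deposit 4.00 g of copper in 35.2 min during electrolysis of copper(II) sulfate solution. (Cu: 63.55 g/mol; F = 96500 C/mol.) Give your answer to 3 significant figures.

n(Cu) = 4.00 / 63.55 = 0.06294 mol
Cu²⁺ + 2e⁻ → Cu, so n(e⁻) = 2 × 0.06294 = 0.1259 mol
Q = 0.1259 × 96500 = 12150 C
I = Q / t = 12150 / 2112 s = 5.75 A

5.75 A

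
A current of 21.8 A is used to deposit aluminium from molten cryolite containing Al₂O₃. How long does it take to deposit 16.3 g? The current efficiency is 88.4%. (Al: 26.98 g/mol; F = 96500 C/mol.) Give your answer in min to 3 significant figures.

n(Al) = 16.3 / 26.98 = 0.6042 mol
Al³⁺ + 3e⁻ → Al, so n(e⁻) = 3 × 0.6042 = 1.813 mol
Q = 1.813 × 96500 / 0.884 = 1.979×10^5 C
t = Q / I = 1.979×10^5 / 21.8 = 9078 s = 151 min

151 min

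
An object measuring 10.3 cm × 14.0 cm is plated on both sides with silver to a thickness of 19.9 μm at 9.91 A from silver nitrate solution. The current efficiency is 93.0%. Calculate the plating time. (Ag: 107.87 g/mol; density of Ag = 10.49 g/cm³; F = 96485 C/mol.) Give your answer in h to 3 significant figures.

0.162 h

Plated area = 2 × 10.3 × 14.0 = 288.4 cm²
Volume = 288.4 × 19.9×10⁻⁴ cm = 0.5739 cm³
m(Ag) = 0.5739 × 10.49 = 6.020 g
n(Ag) = 6.020 / 107.87 = 0.05581 mol; n(e⁻) = 0.05581 mol
Q = 0.05581 × 96485 / 0.930 = 5790 C
t = 5790 / 9.91 = 584.3 s = 0.162 h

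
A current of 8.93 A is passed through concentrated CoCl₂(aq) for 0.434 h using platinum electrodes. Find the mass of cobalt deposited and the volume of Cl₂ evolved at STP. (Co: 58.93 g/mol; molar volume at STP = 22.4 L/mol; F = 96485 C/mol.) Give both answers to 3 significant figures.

4.26 g Co; 1.62 L Cl₂

Q = 8.93 × 1562.4 = 13950 C; n(e⁻) = 13950 / 96485 = 0.1446 mol
Cathode: Co²⁺ + 2e⁻ → Co → n(Co) = 0.1446/2 = 0.07230 mol → 4.26 g
Anode: 2Cl⁻ → Cl₂ + 2e⁻ → n(Cl₂) = 0.1446/2 = 0.07230 mol → 1.62 L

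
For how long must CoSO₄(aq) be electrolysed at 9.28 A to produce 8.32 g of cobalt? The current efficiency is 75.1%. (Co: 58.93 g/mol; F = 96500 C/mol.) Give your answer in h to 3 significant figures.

n(Co) = 8.32 / 58.93 = 0.1412 mol
Co²⁺ + 2e⁻ → Co, so n(e⁻) = 2 × 0.1412 = 0.2824 mol
Q = 0.2824 × 96500 / 0.751 = 36290 C
t = Q / I = 36290 / 9.28 = 3911 s = 1.09 h

1.09 h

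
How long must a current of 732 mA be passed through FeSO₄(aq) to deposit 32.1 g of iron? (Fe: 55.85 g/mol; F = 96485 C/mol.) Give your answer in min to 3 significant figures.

n(Fe) = 32.1 / 55.85 = 0.5748 mol
Fe²⁺ + 2e⁻ → Fe, so n(e⁻) = 2 × 0.5748 = 1.150 mol
Q = 1.150 × 96485 = 1.110×10^5 C
t = Q / I = 1.110×10^5 / 0.732 = 1.516×10^5 s = 2530 min

2530 min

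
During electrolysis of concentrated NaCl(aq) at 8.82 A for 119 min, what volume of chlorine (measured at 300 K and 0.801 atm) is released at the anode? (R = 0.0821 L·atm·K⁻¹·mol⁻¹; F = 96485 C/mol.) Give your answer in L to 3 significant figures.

10.0 L

Q = 8.82 A × 7140 s = 62970 C
n(e⁻) = 62970 / 96485 = 0.6526 mol
2Cl⁻ → Cl₂ + 2e⁻, so n(Cl₂) = 0.6526 / 2 = 0.3263 mol
V = nRT/P = 0.3263 × 0.0821 × 300 / 0.801 = 10.03 L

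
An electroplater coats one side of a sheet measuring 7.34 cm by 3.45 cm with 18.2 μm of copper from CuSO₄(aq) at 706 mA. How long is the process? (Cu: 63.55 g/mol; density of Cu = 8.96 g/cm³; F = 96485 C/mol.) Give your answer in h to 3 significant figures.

0.493 h

Plated area = 7.34 × 3.45 = 25.32 cm²
Volume = 25.32 × 18.2×10⁻⁴ cm = 0.04608 cm³
m(Cu) = 0.04608 × 8.96 = 0.4129 g
n(Cu) = 0.4129 / 63.55 = 0.006497 mol; n(e⁻) = 2 × 0.006497 = 0.01299 mol
Q = 0.01299 × 96485 = 1253 C
t = 1253 / 0.706 = 1775 s = 0.493 h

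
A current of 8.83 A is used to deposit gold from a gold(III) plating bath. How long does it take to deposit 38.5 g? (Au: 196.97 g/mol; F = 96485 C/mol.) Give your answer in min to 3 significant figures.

107 min

n(Au) = 38.5 / 196.97 = 0.1955 mol
Au³⁺ + 3e⁻ → Au, so n(e⁻) = 3 × 0.1955 = 0.5865 mol
Q = 0.5865 × 96485 = 56590 C
t = Q / I = 56590 / 8.83 = 6409 s = 107 min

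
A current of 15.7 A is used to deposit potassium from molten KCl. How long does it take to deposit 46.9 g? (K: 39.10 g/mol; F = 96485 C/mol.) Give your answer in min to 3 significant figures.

123 min

n(K) = 46.9 / 39.10 = 1.199 mol
K⁺ + e⁻ → K, so n(e⁻) = 1.199 mol
Q = 1.199 × 96485 = 1.157×10^5 C
t = Q / I = 1.157×10^5 / 15.7 = 7369 s = 123 min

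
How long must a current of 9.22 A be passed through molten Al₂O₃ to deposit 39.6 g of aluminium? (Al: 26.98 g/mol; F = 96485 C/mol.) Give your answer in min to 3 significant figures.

768 min

n(Al) = 39.6 / 26.98 = 1.468 mol
Al³⁺ + 3e⁻ → Al, so n(e⁻) = 3 × 1.468 = 4.404 mol
Q = 4.404 × 96485 = 4.249×10^5 C
t = Q / I = 4.249×10^5 / 9.22 = 46080 s = 768 min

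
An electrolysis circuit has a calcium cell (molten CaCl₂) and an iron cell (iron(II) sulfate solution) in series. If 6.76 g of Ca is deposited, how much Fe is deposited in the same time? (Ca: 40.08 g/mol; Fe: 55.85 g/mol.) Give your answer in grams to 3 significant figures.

n(Ca) = 6.76 / 40.08 = 0.1687 mol
Ca²⁺ + 2e⁻ → Ca, so n(e⁻) = 2 × 0.1687 = 0.3374 mol
Since the cells are in series, n(e⁻) in the Fe cell is also 0.3374 mol.
Fe²⁺ + 2e⁻ → Fe, so n(Fe) = 0.3374 / 2 = 0.1687 mol
m(Fe) = 0.1687 × 55.85 = 9.42 g

9.42 g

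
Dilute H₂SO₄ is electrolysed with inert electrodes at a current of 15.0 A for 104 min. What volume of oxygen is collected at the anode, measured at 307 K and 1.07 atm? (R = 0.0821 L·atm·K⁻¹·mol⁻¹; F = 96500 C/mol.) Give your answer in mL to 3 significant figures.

Q = 15.0 A × 6240 s = 93600 C
n(e⁻) = 93600 / 96500 = 0.9699 mol
2H₂O → O₂ + 4H⁺ + 4e⁻, so n(O₂) = 0.9699 / 4 = 0.2425 mol
V = nRT/P = 0.2425 × 0.0821 × 307 / 1.07 = 5.712 L
= 5710 mL

5710 mL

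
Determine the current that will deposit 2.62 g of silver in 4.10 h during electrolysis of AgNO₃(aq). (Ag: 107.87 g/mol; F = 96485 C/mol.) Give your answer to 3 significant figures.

n(Ag) = 2.62 / 107.87 = 0.02429 mol
Ag⁺ + e⁻ → Ag, so n(e⁻) = 0.02429 mol
Q = 0.02429 × 96485 = 2344 C
I = Q / t = 2344 / 14760 s = 0.159 A

0.159 A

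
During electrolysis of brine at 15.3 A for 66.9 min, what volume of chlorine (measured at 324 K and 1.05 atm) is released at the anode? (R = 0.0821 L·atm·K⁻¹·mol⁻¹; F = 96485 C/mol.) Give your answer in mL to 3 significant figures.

8060 mL

Q = It = 15.3 × 4014 = 61410 C
Moles of electrons = 61410 / 96485 = 0.6365 mol
2Cl⁻ → Cl₂ + 2e⁻, so n(Cl₂) = 0.6365 / 2 = 0.3183 mol
V = nRT/P = 0.3183 × 0.0821 × 324 / 1.05 = 8.064 L
= 8060 mL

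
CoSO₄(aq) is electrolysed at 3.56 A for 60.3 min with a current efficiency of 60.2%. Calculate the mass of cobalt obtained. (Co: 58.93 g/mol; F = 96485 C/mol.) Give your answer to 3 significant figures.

2.37 g

Q = 3.56 × 3618 = 12880 C
n(e⁻) = 12880 / 96485 = 0.1335 mol
Co²⁺ + 2e⁻ → Co, so theoretical m(Co) = 0.06675 × 58.93 = 3.934 g
Actual mass = 60.2% × 3.934 = 2.37 g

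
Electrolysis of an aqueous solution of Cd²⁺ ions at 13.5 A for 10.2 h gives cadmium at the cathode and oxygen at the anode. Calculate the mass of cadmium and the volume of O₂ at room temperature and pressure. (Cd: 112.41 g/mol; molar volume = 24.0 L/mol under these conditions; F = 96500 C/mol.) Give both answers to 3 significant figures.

289 g Cd; 30.8 L O₂

Q = 13.5 × 36720 = 4.957×10^5 C; n(e⁻) = 4.957×10^5 / 96500 = 5.137 mol
Cathode: Cd²⁺ + 2e⁻ → Cd → n(Cd) = 5.137/2 = 2.569 mol → 289 g
Anode: 2H₂O → O₂ + 4H⁺ + 4e⁻ → n(O₂) = 5.137/4 = 1.284 mol → 30.8 L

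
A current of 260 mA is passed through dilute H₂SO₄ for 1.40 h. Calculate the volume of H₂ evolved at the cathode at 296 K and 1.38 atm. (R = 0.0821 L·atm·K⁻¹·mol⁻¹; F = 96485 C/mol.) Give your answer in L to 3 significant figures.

Q = 0.260 A × 5040 s = 1310 C
n(e⁻) = Q/F = 1310/96485 = 0.01358 mol
2H⁺ + 2e⁻ → H₂, so n(H₂) = 0.01358 / 2 = 0.006790 mol
V = nRT/P = 0.006790 × 0.0821 × 296 / 1.38 = 0.1196 L

0.120 L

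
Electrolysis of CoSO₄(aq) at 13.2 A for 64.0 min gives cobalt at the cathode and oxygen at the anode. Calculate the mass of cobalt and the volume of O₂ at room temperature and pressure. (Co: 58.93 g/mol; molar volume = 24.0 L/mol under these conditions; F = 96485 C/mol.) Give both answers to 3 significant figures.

Q = 13.2 × 3840 = 50690 C; n(e⁻) = 50690 / 96485 = 0.5254 mol
Cathode: Co²⁺ + 2e⁻ → Co → n(Co) = 0.5254/2 = 0.2627 mol → 15.5 g
Anode: 2H₂O → O₂ + 4H⁺ + 4e⁻ → n(O₂) = 0.5254/4 = 0.1314 mol → 3.15 L

15.5 g Co; 3.15 L O₂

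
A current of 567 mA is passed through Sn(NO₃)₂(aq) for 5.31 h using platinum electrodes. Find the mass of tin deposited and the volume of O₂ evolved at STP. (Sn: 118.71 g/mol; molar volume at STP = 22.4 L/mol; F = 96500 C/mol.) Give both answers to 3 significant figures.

6.67 g Sn; 0.629 L O₂

Q = 0.567 × 19116 = 10840 C; n(e⁻) = 10840 / 96500 = 0.1123 mol
Cathode: Sn²⁺ + 2e⁻ → Sn → n(Sn) = 0.1123/2 = 0.05615 mol → 6.67 g
Anode: 2H₂O → O₂ + 4H⁺ + 4e⁻ → n(O₂) = 0.1123/4 = 0.02808 mol → 0.629 L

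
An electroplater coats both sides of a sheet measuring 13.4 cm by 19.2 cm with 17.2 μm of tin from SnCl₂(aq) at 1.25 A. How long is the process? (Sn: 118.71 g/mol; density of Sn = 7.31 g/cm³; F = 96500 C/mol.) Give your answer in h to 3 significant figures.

2.34 h

Plated area = 2 × 13.4 × 19.2 = 514.6 cm²
Volume = 514.6 × 17.2×10⁻⁴ cm = 0.8851 cm³
m(Sn) = 0.8851 × 7.31 = 6.470 g
n(Sn) = 6.470 / 118.71 = 0.05450 mol; n(e⁻) = 2 × 0.05450 = 0.1090 mol
Q = 0.1090 × 96500 = 10520 C
t = 10520 / 1.25 = 8416 s = 2.34 h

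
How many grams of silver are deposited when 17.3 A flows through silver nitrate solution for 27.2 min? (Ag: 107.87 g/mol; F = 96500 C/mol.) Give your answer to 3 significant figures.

Q = It = 17.3 × 1632 = 28230 C
Moles of electrons = 28230 / 96500 = 0.2925 mol
Ag⁺ + e⁻ → Ag, so n(Ag) = 0.2925 mol
m = 0.2925 × 107.87 = 31.6 g

31.6 g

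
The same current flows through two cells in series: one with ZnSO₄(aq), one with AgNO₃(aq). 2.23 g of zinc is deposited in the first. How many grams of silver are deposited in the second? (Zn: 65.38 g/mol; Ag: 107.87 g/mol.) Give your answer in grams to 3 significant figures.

7.36 g

n(Zn) = 2.23 / 65.38 = 0.03411 mol
Zn²⁺ + 2e⁻ → Zn, so n(e⁻) = 2 × 0.03411 = 0.06822 mol
In series, the same 0.06822 mol of electrons flows through the second cell.
Ag⁺ + e⁻ → Ag, so n(Ag) = 0.06822 mol
m(Ag) = 0.06822 × 107.87 = 7.36 g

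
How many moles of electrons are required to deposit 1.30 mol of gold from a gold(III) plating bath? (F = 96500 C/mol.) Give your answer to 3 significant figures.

Au³⁺ + 3e⁻ → Au, so n(e⁻) = 3 × 1.30 = 3.900 mol

3.90 mol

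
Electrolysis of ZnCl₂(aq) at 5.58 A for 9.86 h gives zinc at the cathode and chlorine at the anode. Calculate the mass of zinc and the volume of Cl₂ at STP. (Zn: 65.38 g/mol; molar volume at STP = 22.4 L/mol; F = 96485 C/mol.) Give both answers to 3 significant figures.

67.1 g Zn; 23.0 L Cl₂

Q = 5.58 × 35496 = 1.981×10^5 C; n(e⁻) = 1.981×10^5 / 96485 = 2.053 mol
Cathode: Zn²⁺ + 2e⁻ → Zn → n(Zn) = 2.053/2 = 1.027 mol → 67.1 g
Anode: 2Cl⁻ → Cl₂ + 2e⁻ → n(Cl₂) = 2.053/2 = 1.027 mol → 23.0 L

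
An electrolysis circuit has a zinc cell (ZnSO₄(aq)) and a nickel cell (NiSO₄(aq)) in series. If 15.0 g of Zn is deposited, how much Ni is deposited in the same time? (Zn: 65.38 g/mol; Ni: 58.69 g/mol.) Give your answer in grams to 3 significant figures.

n(Zn) = 15.0 / 65.38 = 0.2294 mol
Zn²⁺ + 2e⁻ → Zn, so n(e⁻) = 2 × 0.2294 = 0.4588 mol
Since the cells are in series, n(e⁻) in the Ni cell is also 0.4588 mol.
Ni²⁺ + 2e⁻ → Ni, so n(Ni) = 0.4588 / 2 = 0.2294 mol
m(Ni) = 0.2294 × 58.69 = 13.5 g

13.5 g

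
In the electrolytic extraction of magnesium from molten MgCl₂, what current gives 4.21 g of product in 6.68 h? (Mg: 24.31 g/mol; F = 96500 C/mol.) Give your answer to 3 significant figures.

n(Mg) = 4.21 / 24.31 = 0.1732 mol
Mg²⁺ + 2e⁻ → Mg, so n(e⁻) = 2 × 0.1732 = 0.3464 mol
Q = 0.3464 × 96500 = 33430 C
I = Q / t = 33430 / 24048 s = 1.39 A

1.39 A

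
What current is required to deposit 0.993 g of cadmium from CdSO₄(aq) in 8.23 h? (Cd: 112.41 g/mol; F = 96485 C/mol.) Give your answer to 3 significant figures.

n(Cd) = 0.993 / 112.41 = 0.008834 mol
Cd²⁺ + 2e⁻ → Cd, so n(e⁻) = 2 × 0.008834 = 0.01767 mol
Q = 0.01767 × 96485 = 1705 C
I = Q / t = 1705 / 29628 s = 0.0575 A

0.0575 A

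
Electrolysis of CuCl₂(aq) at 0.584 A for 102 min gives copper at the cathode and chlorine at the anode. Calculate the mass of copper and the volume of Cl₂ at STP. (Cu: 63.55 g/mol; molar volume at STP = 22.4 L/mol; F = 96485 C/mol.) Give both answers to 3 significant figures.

Q = 0.584 × 6120 = 3574 C; n(e⁻) = 3574 / 96485 = 0.03704 mol
Cathode: Cu²⁺ + 2e⁻ → Cu → n(Cu) = 0.03704/2 = 0.01852 mol → 1.18 g
Anode: 2Cl⁻ → Cl₂ + 2e⁻ → n(Cl₂) = 0.03704/2 = 0.01852 mol → 0.415 L

1.18 g Cu; 0.415 L Cl₂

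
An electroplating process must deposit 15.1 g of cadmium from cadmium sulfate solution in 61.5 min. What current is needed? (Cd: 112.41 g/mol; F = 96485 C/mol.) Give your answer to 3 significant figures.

7.02 A

n(Cd) = 15.1 / 112.41 = 0.1343 mol
Cd²⁺ + 2e⁻ → Cd, so n(e⁻) = 2 × 0.1343 = 0.2686 mol
Q = 0.2686 × 96485 = 25920 C
I = Q / t = 25920 / 3690 s = 7.02 A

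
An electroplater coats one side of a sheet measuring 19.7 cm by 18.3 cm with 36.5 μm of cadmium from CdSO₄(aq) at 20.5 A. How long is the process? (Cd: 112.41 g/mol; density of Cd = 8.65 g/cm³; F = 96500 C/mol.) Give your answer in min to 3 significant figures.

15.9 min

Plated area = 19.7 × 18.3 = 360.5 cm²
Volume = 360.5 × 36.5×10⁻⁴ cm = 1.316 cm³
m(Cd) = 1.316 × 8.65 = 11.38 g
n(Cd) = 11.38 / 112.41 = 0.1012 mol; n(e⁻) = 2 × 0.1012 = 0.2024 mol
Q = 0.2024 × 96500 = 19530 C
t = 19530 / 20.5 = 952.7 s = 15.9 min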